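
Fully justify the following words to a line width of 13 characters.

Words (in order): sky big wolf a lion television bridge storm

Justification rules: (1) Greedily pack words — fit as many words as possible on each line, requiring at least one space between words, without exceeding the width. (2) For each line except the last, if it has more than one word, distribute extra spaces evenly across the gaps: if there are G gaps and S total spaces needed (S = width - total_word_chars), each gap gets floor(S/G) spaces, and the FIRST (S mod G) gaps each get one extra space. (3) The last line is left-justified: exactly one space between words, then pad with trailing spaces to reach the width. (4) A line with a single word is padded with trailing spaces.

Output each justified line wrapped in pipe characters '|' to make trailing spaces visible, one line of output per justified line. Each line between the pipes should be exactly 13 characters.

Answer: |sky  big wolf|
|a        lion|
|television   |
|bridge storm |

Derivation:
Line 1: ['sky', 'big', 'wolf'] (min_width=12, slack=1)
Line 2: ['a', 'lion'] (min_width=6, slack=7)
Line 3: ['television'] (min_width=10, slack=3)
Line 4: ['bridge', 'storm'] (min_width=12, slack=1)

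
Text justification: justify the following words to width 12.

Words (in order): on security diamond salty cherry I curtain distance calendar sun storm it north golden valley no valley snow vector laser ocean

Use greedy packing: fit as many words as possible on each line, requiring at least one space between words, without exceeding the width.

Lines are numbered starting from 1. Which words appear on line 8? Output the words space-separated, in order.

Answer: north golden

Derivation:
Line 1: ['on', 'security'] (min_width=11, slack=1)
Line 2: ['diamond'] (min_width=7, slack=5)
Line 3: ['salty', 'cherry'] (min_width=12, slack=0)
Line 4: ['I', 'curtain'] (min_width=9, slack=3)
Line 5: ['distance'] (min_width=8, slack=4)
Line 6: ['calendar', 'sun'] (min_width=12, slack=0)
Line 7: ['storm', 'it'] (min_width=8, slack=4)
Line 8: ['north', 'golden'] (min_width=12, slack=0)
Line 9: ['valley', 'no'] (min_width=9, slack=3)
Line 10: ['valley', 'snow'] (min_width=11, slack=1)
Line 11: ['vector', 'laser'] (min_width=12, slack=0)
Line 12: ['ocean'] (min_width=5, slack=7)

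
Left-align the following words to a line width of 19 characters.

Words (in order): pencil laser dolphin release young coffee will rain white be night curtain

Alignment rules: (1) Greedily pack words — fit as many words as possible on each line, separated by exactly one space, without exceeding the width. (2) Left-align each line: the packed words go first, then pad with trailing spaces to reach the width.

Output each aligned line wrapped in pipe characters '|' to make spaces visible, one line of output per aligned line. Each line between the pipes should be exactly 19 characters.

Line 1: ['pencil', 'laser'] (min_width=12, slack=7)
Line 2: ['dolphin', 'release'] (min_width=15, slack=4)
Line 3: ['young', 'coffee', 'will'] (min_width=17, slack=2)
Line 4: ['rain', 'white', 'be', 'night'] (min_width=19, slack=0)
Line 5: ['curtain'] (min_width=7, slack=12)

Answer: |pencil laser       |
|dolphin release    |
|young coffee will  |
|rain white be night|
|curtain            |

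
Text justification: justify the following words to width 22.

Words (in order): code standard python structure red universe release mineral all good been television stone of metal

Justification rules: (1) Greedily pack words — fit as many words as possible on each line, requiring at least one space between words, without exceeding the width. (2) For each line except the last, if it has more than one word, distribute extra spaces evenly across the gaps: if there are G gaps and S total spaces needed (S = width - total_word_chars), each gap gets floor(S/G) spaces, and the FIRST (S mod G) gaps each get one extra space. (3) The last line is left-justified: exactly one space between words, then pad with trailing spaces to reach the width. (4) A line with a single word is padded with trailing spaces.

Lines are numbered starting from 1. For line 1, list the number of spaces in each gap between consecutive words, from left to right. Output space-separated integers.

Answer: 2 2

Derivation:
Line 1: ['code', 'standard', 'python'] (min_width=20, slack=2)
Line 2: ['structure', 'red', 'universe'] (min_width=22, slack=0)
Line 3: ['release', 'mineral', 'all'] (min_width=19, slack=3)
Line 4: ['good', 'been', 'television'] (min_width=20, slack=2)
Line 5: ['stone', 'of', 'metal'] (min_width=14, slack=8)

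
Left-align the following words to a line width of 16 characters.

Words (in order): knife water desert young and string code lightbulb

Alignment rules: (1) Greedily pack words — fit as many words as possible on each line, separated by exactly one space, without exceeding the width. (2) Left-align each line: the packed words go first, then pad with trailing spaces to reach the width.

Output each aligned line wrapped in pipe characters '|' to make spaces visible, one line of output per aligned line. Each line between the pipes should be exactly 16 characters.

Answer: |knife water     |
|desert young and|
|string code     |
|lightbulb       |

Derivation:
Line 1: ['knife', 'water'] (min_width=11, slack=5)
Line 2: ['desert', 'young', 'and'] (min_width=16, slack=0)
Line 3: ['string', 'code'] (min_width=11, slack=5)
Line 4: ['lightbulb'] (min_width=9, slack=7)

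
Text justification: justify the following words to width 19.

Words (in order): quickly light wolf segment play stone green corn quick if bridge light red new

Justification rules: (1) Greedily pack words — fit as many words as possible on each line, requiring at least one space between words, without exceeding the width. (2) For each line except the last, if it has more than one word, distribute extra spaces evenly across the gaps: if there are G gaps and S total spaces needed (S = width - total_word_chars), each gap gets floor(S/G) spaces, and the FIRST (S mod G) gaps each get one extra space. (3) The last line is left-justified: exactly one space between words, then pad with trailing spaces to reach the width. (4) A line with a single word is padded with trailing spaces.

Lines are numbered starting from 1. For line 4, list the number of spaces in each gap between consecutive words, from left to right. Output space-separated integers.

Line 1: ['quickly', 'light', 'wolf'] (min_width=18, slack=1)
Line 2: ['segment', 'play', 'stone'] (min_width=18, slack=1)
Line 3: ['green', 'corn', 'quick', 'if'] (min_width=19, slack=0)
Line 4: ['bridge', 'light', 'red'] (min_width=16, slack=3)
Line 5: ['new'] (min_width=3, slack=16)

Answer: 3 2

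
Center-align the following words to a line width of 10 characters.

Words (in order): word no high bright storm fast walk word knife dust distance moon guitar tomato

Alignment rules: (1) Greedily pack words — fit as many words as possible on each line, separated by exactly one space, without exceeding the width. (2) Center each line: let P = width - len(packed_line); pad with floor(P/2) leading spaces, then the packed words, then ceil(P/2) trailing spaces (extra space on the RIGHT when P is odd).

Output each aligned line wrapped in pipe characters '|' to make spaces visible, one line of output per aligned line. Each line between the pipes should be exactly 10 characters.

Answer: | word no  |
|   high   |
|  bright  |
|storm fast|
|walk word |
|knife dust|
| distance |
|   moon   |
|  guitar  |
|  tomato  |

Derivation:
Line 1: ['word', 'no'] (min_width=7, slack=3)
Line 2: ['high'] (min_width=4, slack=6)
Line 3: ['bright'] (min_width=6, slack=4)
Line 4: ['storm', 'fast'] (min_width=10, slack=0)
Line 5: ['walk', 'word'] (min_width=9, slack=1)
Line 6: ['knife', 'dust'] (min_width=10, slack=0)
Line 7: ['distance'] (min_width=8, slack=2)
Line 8: ['moon'] (min_width=4, slack=6)
Line 9: ['guitar'] (min_width=6, slack=4)
Line 10: ['tomato'] (min_width=6, slack=4)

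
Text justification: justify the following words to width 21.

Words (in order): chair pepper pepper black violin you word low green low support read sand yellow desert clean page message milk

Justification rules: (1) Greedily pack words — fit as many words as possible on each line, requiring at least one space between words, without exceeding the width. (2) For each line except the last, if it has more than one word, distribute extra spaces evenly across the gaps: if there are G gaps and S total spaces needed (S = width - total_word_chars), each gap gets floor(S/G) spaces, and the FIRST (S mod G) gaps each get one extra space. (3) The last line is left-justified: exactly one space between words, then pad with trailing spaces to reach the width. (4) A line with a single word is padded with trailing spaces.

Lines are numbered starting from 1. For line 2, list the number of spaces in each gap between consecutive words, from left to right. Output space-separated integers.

Line 1: ['chair', 'pepper', 'pepper'] (min_width=19, slack=2)
Line 2: ['black', 'violin', 'you', 'word'] (min_width=21, slack=0)
Line 3: ['low', 'green', 'low', 'support'] (min_width=21, slack=0)
Line 4: ['read', 'sand', 'yellow'] (min_width=16, slack=5)
Line 5: ['desert', 'clean', 'page'] (min_width=17, slack=4)
Line 6: ['message', 'milk'] (min_width=12, slack=9)

Answer: 1 1 1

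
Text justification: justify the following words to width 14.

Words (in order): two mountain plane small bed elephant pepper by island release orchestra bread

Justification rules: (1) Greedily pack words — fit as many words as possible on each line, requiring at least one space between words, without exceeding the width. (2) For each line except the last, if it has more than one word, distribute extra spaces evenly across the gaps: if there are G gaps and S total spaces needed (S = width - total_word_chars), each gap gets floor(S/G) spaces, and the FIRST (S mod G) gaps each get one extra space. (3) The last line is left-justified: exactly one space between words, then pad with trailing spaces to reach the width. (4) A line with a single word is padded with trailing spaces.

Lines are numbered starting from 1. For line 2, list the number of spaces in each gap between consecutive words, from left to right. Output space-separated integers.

Line 1: ['two', 'mountain'] (min_width=12, slack=2)
Line 2: ['plane', 'small'] (min_width=11, slack=3)
Line 3: ['bed', 'elephant'] (min_width=12, slack=2)
Line 4: ['pepper', 'by'] (min_width=9, slack=5)
Line 5: ['island', 'release'] (min_width=14, slack=0)
Line 6: ['orchestra'] (min_width=9, slack=5)
Line 7: ['bread'] (min_width=5, slack=9)

Answer: 4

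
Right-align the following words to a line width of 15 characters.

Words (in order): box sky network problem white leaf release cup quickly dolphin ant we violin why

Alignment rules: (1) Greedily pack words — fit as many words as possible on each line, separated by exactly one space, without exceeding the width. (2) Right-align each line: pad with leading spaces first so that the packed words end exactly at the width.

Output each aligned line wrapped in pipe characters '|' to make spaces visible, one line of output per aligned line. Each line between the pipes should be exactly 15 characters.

Line 1: ['box', 'sky', 'network'] (min_width=15, slack=0)
Line 2: ['problem', 'white'] (min_width=13, slack=2)
Line 3: ['leaf', 'release'] (min_width=12, slack=3)
Line 4: ['cup', 'quickly'] (min_width=11, slack=4)
Line 5: ['dolphin', 'ant', 'we'] (min_width=14, slack=1)
Line 6: ['violin', 'why'] (min_width=10, slack=5)

Answer: |box sky network|
|  problem white|
|   leaf release|
|    cup quickly|
| dolphin ant we|
|     violin why|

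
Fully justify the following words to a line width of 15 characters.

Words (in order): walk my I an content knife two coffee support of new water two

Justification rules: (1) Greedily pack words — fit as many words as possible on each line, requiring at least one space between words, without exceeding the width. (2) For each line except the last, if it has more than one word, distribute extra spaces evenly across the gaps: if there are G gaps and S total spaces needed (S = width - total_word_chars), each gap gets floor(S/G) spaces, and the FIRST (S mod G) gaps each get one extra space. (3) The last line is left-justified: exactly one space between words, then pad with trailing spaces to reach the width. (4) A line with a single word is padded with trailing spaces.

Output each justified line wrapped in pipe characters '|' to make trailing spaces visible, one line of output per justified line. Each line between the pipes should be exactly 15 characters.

Answer: |walk  my  I  an|
|content   knife|
|two      coffee|
|support  of new|
|water two      |

Derivation:
Line 1: ['walk', 'my', 'I', 'an'] (min_width=12, slack=3)
Line 2: ['content', 'knife'] (min_width=13, slack=2)
Line 3: ['two', 'coffee'] (min_width=10, slack=5)
Line 4: ['support', 'of', 'new'] (min_width=14, slack=1)
Line 5: ['water', 'two'] (min_width=9, slack=6)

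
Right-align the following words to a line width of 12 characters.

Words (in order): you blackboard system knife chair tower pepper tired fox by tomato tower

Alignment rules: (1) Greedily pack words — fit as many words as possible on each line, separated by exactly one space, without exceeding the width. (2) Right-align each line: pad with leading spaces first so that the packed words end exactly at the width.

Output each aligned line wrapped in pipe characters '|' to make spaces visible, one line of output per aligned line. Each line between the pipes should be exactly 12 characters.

Line 1: ['you'] (min_width=3, slack=9)
Line 2: ['blackboard'] (min_width=10, slack=2)
Line 3: ['system', 'knife'] (min_width=12, slack=0)
Line 4: ['chair', 'tower'] (min_width=11, slack=1)
Line 5: ['pepper', 'tired'] (min_width=12, slack=0)
Line 6: ['fox', 'by'] (min_width=6, slack=6)
Line 7: ['tomato', 'tower'] (min_width=12, slack=0)

Answer: |         you|
|  blackboard|
|system knife|
| chair tower|
|pepper tired|
|      fox by|
|tomato tower|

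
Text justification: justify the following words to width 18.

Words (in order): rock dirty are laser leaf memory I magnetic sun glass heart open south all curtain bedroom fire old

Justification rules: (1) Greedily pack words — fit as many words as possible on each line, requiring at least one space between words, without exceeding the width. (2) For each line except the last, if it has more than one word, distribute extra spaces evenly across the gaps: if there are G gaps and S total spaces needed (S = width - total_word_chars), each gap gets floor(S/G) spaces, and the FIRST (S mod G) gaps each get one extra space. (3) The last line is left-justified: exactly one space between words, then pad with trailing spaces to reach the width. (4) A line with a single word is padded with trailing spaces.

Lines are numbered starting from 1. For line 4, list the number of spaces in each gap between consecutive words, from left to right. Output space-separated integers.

Line 1: ['rock', 'dirty', 'are'] (min_width=14, slack=4)
Line 2: ['laser', 'leaf', 'memory'] (min_width=17, slack=1)
Line 3: ['I', 'magnetic', 'sun'] (min_width=14, slack=4)
Line 4: ['glass', 'heart', 'open'] (min_width=16, slack=2)
Line 5: ['south', 'all', 'curtain'] (min_width=17, slack=1)
Line 6: ['bedroom', 'fire', 'old'] (min_width=16, slack=2)

Answer: 2 2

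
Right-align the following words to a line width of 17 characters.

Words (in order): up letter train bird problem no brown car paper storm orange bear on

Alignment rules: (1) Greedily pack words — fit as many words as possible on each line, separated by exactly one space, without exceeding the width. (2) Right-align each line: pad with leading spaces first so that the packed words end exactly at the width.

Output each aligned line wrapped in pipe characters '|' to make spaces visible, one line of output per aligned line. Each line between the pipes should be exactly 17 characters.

Answer: |  up letter train|
|  bird problem no|
|  brown car paper|
|storm orange bear|
|               on|

Derivation:
Line 1: ['up', 'letter', 'train'] (min_width=15, slack=2)
Line 2: ['bird', 'problem', 'no'] (min_width=15, slack=2)
Line 3: ['brown', 'car', 'paper'] (min_width=15, slack=2)
Line 4: ['storm', 'orange', 'bear'] (min_width=17, slack=0)
Line 5: ['on'] (min_width=2, slack=15)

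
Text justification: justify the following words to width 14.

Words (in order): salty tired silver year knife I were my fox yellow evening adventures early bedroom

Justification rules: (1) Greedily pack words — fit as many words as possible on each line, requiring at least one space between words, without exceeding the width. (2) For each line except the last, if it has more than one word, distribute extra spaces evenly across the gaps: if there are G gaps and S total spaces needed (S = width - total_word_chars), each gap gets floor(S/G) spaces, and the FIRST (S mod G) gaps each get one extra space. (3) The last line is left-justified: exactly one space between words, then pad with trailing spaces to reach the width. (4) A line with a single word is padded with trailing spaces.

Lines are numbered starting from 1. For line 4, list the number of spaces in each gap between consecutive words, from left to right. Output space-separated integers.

Line 1: ['salty', 'tired'] (min_width=11, slack=3)
Line 2: ['silver', 'year'] (min_width=11, slack=3)
Line 3: ['knife', 'I', 'were'] (min_width=12, slack=2)
Line 4: ['my', 'fox', 'yellow'] (min_width=13, slack=1)
Line 5: ['evening'] (min_width=7, slack=7)
Line 6: ['adventures'] (min_width=10, slack=4)
Line 7: ['early', 'bedroom'] (min_width=13, slack=1)

Answer: 2 1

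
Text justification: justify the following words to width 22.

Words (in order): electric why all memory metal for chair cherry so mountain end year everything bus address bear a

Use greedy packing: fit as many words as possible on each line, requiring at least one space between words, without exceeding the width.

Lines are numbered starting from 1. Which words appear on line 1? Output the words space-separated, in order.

Line 1: ['electric', 'why', 'all'] (min_width=16, slack=6)
Line 2: ['memory', 'metal', 'for', 'chair'] (min_width=22, slack=0)
Line 3: ['cherry', 'so', 'mountain', 'end'] (min_width=22, slack=0)
Line 4: ['year', 'everything', 'bus'] (min_width=19, slack=3)
Line 5: ['address', 'bear', 'a'] (min_width=14, slack=8)

Answer: electric why all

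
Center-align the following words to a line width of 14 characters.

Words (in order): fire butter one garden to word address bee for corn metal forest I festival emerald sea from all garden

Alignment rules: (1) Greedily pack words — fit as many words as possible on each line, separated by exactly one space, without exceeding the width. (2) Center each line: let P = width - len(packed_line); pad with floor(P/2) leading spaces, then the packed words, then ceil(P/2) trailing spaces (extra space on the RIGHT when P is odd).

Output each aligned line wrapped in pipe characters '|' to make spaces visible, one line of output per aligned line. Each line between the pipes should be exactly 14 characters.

Answer: | fire butter  |
|one garden to |
| word address |
| bee for corn |
|metal forest I|
|   festival   |
| emerald sea  |
|   from all   |
|    garden    |

Derivation:
Line 1: ['fire', 'butter'] (min_width=11, slack=3)
Line 2: ['one', 'garden', 'to'] (min_width=13, slack=1)
Line 3: ['word', 'address'] (min_width=12, slack=2)
Line 4: ['bee', 'for', 'corn'] (min_width=12, slack=2)
Line 5: ['metal', 'forest', 'I'] (min_width=14, slack=0)
Line 6: ['festival'] (min_width=8, slack=6)
Line 7: ['emerald', 'sea'] (min_width=11, slack=3)
Line 8: ['from', 'all'] (min_width=8, slack=6)
Line 9: ['garden'] (min_width=6, slack=8)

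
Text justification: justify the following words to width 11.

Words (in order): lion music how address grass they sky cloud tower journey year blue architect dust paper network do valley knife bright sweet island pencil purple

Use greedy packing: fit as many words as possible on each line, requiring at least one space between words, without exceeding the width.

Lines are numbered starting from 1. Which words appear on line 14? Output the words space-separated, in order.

Answer: sweet

Derivation:
Line 1: ['lion', 'music'] (min_width=10, slack=1)
Line 2: ['how', 'address'] (min_width=11, slack=0)
Line 3: ['grass', 'they'] (min_width=10, slack=1)
Line 4: ['sky', 'cloud'] (min_width=9, slack=2)
Line 5: ['tower'] (min_width=5, slack=6)
Line 6: ['journey'] (min_width=7, slack=4)
Line 7: ['year', 'blue'] (min_width=9, slack=2)
Line 8: ['architect'] (min_width=9, slack=2)
Line 9: ['dust', 'paper'] (min_width=10, slack=1)
Line 10: ['network', 'do'] (min_width=10, slack=1)
Line 11: ['valley'] (min_width=6, slack=5)
Line 12: ['knife'] (min_width=5, slack=6)
Line 13: ['bright'] (min_width=6, slack=5)
Line 14: ['sweet'] (min_width=5, slack=6)
Line 15: ['island'] (min_width=6, slack=5)
Line 16: ['pencil'] (min_width=6, slack=5)
Line 17: ['purple'] (min_width=6, slack=5)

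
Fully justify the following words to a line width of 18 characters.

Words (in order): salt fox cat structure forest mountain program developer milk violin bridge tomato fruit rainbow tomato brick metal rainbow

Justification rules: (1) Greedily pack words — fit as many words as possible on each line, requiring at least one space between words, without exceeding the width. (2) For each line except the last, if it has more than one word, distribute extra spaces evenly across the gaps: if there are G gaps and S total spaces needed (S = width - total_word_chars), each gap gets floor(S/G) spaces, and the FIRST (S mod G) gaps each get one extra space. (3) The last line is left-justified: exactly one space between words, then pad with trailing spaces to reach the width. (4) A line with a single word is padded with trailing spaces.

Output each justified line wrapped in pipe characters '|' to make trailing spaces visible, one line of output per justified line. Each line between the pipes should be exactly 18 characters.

Answer: |salt    fox    cat|
|structure   forest|
|mountain   program|
|developer     milk|
|violin      bridge|
|tomato       fruit|
|rainbow     tomato|
|brick        metal|
|rainbow           |

Derivation:
Line 1: ['salt', 'fox', 'cat'] (min_width=12, slack=6)
Line 2: ['structure', 'forest'] (min_width=16, slack=2)
Line 3: ['mountain', 'program'] (min_width=16, slack=2)
Line 4: ['developer', 'milk'] (min_width=14, slack=4)
Line 5: ['violin', 'bridge'] (min_width=13, slack=5)
Line 6: ['tomato', 'fruit'] (min_width=12, slack=6)
Line 7: ['rainbow', 'tomato'] (min_width=14, slack=4)
Line 8: ['brick', 'metal'] (min_width=11, slack=7)
Line 9: ['rainbow'] (min_width=7, slack=11)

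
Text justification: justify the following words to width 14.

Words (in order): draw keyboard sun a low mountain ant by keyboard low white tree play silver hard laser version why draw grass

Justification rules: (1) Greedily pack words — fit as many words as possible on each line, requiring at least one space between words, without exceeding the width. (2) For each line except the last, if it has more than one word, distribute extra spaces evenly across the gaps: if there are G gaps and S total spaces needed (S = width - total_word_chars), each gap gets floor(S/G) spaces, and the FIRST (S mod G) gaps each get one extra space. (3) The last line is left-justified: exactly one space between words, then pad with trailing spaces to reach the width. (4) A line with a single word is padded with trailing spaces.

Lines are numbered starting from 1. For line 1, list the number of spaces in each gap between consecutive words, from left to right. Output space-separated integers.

Answer: 2

Derivation:
Line 1: ['draw', 'keyboard'] (min_width=13, slack=1)
Line 2: ['sun', 'a', 'low'] (min_width=9, slack=5)
Line 3: ['mountain', 'ant'] (min_width=12, slack=2)
Line 4: ['by', 'keyboard'] (min_width=11, slack=3)
Line 5: ['low', 'white', 'tree'] (min_width=14, slack=0)
Line 6: ['play', 'silver'] (min_width=11, slack=3)
Line 7: ['hard', 'laser'] (min_width=10, slack=4)
Line 8: ['version', 'why'] (min_width=11, slack=3)
Line 9: ['draw', 'grass'] (min_width=10, slack=4)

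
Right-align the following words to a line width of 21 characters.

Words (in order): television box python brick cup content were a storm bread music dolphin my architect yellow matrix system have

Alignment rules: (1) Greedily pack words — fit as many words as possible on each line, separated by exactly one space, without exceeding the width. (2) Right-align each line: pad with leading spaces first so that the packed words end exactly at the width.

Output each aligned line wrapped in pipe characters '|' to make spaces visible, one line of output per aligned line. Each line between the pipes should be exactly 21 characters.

Answer: |television box python|
|    brick cup content|
|   were a storm bread|
|     music dolphin my|
|     architect yellow|
|   matrix system have|

Derivation:
Line 1: ['television', 'box', 'python'] (min_width=21, slack=0)
Line 2: ['brick', 'cup', 'content'] (min_width=17, slack=4)
Line 3: ['were', 'a', 'storm', 'bread'] (min_width=18, slack=3)
Line 4: ['music', 'dolphin', 'my'] (min_width=16, slack=5)
Line 5: ['architect', 'yellow'] (min_width=16, slack=5)
Line 6: ['matrix', 'system', 'have'] (min_width=18, slack=3)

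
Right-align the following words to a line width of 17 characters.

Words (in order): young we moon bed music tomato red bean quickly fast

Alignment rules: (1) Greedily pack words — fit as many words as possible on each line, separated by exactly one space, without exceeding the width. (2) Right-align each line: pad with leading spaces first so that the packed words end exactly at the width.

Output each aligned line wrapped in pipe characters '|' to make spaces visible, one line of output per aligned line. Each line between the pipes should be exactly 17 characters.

Line 1: ['young', 'we', 'moon', 'bed'] (min_width=17, slack=0)
Line 2: ['music', 'tomato', 'red'] (min_width=16, slack=1)
Line 3: ['bean', 'quickly', 'fast'] (min_width=17, slack=0)

Answer: |young we moon bed|
| music tomato red|
|bean quickly fast|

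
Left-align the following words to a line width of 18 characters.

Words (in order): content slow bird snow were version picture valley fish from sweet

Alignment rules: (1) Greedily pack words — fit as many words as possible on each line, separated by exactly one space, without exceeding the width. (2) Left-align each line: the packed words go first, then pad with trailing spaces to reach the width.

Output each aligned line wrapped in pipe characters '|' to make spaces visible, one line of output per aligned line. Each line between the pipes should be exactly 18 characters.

Answer: |content slow bird |
|snow were version |
|picture valley    |
|fish from sweet   |

Derivation:
Line 1: ['content', 'slow', 'bird'] (min_width=17, slack=1)
Line 2: ['snow', 'were', 'version'] (min_width=17, slack=1)
Line 3: ['picture', 'valley'] (min_width=14, slack=4)
Line 4: ['fish', 'from', 'sweet'] (min_width=15, slack=3)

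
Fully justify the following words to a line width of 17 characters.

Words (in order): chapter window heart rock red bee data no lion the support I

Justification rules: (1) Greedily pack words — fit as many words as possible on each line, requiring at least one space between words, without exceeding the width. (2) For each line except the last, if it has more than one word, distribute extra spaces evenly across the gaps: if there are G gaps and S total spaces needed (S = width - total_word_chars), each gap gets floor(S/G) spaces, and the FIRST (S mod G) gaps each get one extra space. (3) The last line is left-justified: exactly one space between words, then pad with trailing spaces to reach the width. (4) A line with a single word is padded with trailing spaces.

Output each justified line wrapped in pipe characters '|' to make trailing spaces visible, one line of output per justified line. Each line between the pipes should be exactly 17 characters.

Line 1: ['chapter', 'window'] (min_width=14, slack=3)
Line 2: ['heart', 'rock', 'red'] (min_width=14, slack=3)
Line 3: ['bee', 'data', 'no', 'lion'] (min_width=16, slack=1)
Line 4: ['the', 'support', 'I'] (min_width=13, slack=4)

Answer: |chapter    window|
|heart   rock  red|
|bee  data no lion|
|the support I    |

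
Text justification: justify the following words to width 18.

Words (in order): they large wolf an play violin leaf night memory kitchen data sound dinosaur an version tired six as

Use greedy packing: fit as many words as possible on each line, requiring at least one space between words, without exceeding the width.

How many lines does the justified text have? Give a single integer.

Line 1: ['they', 'large', 'wolf', 'an'] (min_width=18, slack=0)
Line 2: ['play', 'violin', 'leaf'] (min_width=16, slack=2)
Line 3: ['night', 'memory'] (min_width=12, slack=6)
Line 4: ['kitchen', 'data', 'sound'] (min_width=18, slack=0)
Line 5: ['dinosaur', 'an'] (min_width=11, slack=7)
Line 6: ['version', 'tired', 'six'] (min_width=17, slack=1)
Line 7: ['as'] (min_width=2, slack=16)
Total lines: 7

Answer: 7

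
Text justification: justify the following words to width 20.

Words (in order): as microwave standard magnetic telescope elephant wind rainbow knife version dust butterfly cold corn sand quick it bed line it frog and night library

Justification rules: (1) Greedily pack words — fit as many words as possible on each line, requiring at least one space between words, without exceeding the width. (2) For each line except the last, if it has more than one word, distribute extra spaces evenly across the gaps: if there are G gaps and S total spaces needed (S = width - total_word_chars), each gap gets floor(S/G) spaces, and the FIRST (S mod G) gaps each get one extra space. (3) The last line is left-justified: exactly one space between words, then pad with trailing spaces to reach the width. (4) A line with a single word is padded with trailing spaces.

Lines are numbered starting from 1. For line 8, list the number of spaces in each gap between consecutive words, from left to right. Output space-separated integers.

Line 1: ['as', 'microwave'] (min_width=12, slack=8)
Line 2: ['standard', 'magnetic'] (min_width=17, slack=3)
Line 3: ['telescope', 'elephant'] (min_width=18, slack=2)
Line 4: ['wind', 'rainbow', 'knife'] (min_width=18, slack=2)
Line 5: ['version', 'dust'] (min_width=12, slack=8)
Line 6: ['butterfly', 'cold', 'corn'] (min_width=19, slack=1)
Line 7: ['sand', 'quick', 'it', 'bed'] (min_width=17, slack=3)
Line 8: ['line', 'it', 'frog', 'and'] (min_width=16, slack=4)
Line 9: ['night', 'library'] (min_width=13, slack=7)

Answer: 3 2 2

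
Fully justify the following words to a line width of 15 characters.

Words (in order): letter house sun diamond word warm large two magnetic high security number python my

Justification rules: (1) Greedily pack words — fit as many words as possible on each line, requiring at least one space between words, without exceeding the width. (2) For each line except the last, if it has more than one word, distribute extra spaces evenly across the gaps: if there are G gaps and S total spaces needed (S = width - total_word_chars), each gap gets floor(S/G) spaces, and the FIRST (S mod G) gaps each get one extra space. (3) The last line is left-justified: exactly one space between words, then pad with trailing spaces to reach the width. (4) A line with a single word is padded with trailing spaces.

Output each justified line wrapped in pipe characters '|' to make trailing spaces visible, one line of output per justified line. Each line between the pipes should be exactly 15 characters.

Line 1: ['letter', 'house'] (min_width=12, slack=3)
Line 2: ['sun', 'diamond'] (min_width=11, slack=4)
Line 3: ['word', 'warm', 'large'] (min_width=15, slack=0)
Line 4: ['two', 'magnetic'] (min_width=12, slack=3)
Line 5: ['high', 'security'] (min_width=13, slack=2)
Line 6: ['number', 'python'] (min_width=13, slack=2)
Line 7: ['my'] (min_width=2, slack=13)

Answer: |letter    house|
|sun     diamond|
|word warm large|
|two    magnetic|
|high   security|
|number   python|
|my             |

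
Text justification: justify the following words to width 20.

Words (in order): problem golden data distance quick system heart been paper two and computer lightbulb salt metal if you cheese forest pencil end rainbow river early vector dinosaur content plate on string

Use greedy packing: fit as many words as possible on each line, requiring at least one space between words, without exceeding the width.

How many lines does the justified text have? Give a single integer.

Line 1: ['problem', 'golden', 'data'] (min_width=19, slack=1)
Line 2: ['distance', 'quick'] (min_width=14, slack=6)
Line 3: ['system', 'heart', 'been'] (min_width=17, slack=3)
Line 4: ['paper', 'two', 'and'] (min_width=13, slack=7)
Line 5: ['computer', 'lightbulb'] (min_width=18, slack=2)
Line 6: ['salt', 'metal', 'if', 'you'] (min_width=17, slack=3)
Line 7: ['cheese', 'forest', 'pencil'] (min_width=20, slack=0)
Line 8: ['end', 'rainbow', 'river'] (min_width=17, slack=3)
Line 9: ['early', 'vector'] (min_width=12, slack=8)
Line 10: ['dinosaur', 'content'] (min_width=16, slack=4)
Line 11: ['plate', 'on', 'string'] (min_width=15, slack=5)
Total lines: 11

Answer: 11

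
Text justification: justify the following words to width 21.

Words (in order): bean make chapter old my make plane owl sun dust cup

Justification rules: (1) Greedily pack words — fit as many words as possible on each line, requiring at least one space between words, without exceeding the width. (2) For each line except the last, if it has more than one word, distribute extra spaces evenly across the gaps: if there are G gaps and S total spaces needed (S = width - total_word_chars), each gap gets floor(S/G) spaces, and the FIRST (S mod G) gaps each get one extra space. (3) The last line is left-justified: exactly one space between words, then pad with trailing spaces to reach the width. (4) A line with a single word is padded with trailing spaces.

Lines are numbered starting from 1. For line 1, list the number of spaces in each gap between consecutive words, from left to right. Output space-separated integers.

Line 1: ['bean', 'make', 'chapter', 'old'] (min_width=21, slack=0)
Line 2: ['my', 'make', 'plane', 'owl', 'sun'] (min_width=21, slack=0)
Line 3: ['dust', 'cup'] (min_width=8, slack=13)

Answer: 1 1 1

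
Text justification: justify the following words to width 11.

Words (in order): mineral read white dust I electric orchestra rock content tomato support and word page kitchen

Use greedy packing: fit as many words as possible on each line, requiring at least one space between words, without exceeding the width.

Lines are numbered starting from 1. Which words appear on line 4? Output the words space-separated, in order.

Answer: electric

Derivation:
Line 1: ['mineral'] (min_width=7, slack=4)
Line 2: ['read', 'white'] (min_width=10, slack=1)
Line 3: ['dust', 'I'] (min_width=6, slack=5)
Line 4: ['electric'] (min_width=8, slack=3)
Line 5: ['orchestra'] (min_width=9, slack=2)
Line 6: ['rock'] (min_width=4, slack=7)
Line 7: ['content'] (min_width=7, slack=4)
Line 8: ['tomato'] (min_width=6, slack=5)
Line 9: ['support', 'and'] (min_width=11, slack=0)
Line 10: ['word', 'page'] (min_width=9, slack=2)
Line 11: ['kitchen'] (min_width=7, slack=4)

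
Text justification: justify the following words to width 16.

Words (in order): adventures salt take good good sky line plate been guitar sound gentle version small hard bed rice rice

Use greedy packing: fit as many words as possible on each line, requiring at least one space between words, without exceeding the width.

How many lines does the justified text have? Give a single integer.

Answer: 8

Derivation:
Line 1: ['adventures', 'salt'] (min_width=15, slack=1)
Line 2: ['take', 'good', 'good'] (min_width=14, slack=2)
Line 3: ['sky', 'line', 'plate'] (min_width=14, slack=2)
Line 4: ['been', 'guitar'] (min_width=11, slack=5)
Line 5: ['sound', 'gentle'] (min_width=12, slack=4)
Line 6: ['version', 'small'] (min_width=13, slack=3)
Line 7: ['hard', 'bed', 'rice'] (min_width=13, slack=3)
Line 8: ['rice'] (min_width=4, slack=12)
Total lines: 8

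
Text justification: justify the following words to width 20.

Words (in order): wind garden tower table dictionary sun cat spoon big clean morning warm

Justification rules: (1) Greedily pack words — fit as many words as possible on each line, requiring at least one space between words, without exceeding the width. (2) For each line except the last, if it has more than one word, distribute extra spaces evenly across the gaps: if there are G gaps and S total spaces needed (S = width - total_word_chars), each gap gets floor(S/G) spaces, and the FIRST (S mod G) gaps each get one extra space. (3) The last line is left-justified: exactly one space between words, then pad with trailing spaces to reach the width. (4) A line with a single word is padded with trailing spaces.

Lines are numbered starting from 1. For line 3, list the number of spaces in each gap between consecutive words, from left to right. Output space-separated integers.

Line 1: ['wind', 'garden', 'tower'] (min_width=17, slack=3)
Line 2: ['table', 'dictionary', 'sun'] (min_width=20, slack=0)
Line 3: ['cat', 'spoon', 'big', 'clean'] (min_width=19, slack=1)
Line 4: ['morning', 'warm'] (min_width=12, slack=8)

Answer: 2 1 1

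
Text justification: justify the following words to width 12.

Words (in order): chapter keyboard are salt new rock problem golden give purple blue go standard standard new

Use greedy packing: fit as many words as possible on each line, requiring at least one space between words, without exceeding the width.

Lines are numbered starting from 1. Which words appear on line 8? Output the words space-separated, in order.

Line 1: ['chapter'] (min_width=7, slack=5)
Line 2: ['keyboard', 'are'] (min_width=12, slack=0)
Line 3: ['salt', 'new'] (min_width=8, slack=4)
Line 4: ['rock', 'problem'] (min_width=12, slack=0)
Line 5: ['golden', 'give'] (min_width=11, slack=1)
Line 6: ['purple', 'blue'] (min_width=11, slack=1)
Line 7: ['go', 'standard'] (min_width=11, slack=1)
Line 8: ['standard', 'new'] (min_width=12, slack=0)

Answer: standard new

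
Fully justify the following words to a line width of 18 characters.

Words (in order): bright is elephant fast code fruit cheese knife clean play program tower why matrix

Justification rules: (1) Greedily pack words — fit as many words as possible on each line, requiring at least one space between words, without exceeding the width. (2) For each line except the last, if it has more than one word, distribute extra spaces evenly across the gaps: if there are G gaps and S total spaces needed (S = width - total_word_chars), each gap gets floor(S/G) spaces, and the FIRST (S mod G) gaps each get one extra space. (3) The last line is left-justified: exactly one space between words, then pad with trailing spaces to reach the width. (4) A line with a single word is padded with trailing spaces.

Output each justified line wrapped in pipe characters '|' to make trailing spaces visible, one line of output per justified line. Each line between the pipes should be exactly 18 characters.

Line 1: ['bright', 'is', 'elephant'] (min_width=18, slack=0)
Line 2: ['fast', 'code', 'fruit'] (min_width=15, slack=3)
Line 3: ['cheese', 'knife', 'clean'] (min_width=18, slack=0)
Line 4: ['play', 'program', 'tower'] (min_width=18, slack=0)
Line 5: ['why', 'matrix'] (min_width=10, slack=8)

Answer: |bright is elephant|
|fast   code  fruit|
|cheese knife clean|
|play program tower|
|why matrix        |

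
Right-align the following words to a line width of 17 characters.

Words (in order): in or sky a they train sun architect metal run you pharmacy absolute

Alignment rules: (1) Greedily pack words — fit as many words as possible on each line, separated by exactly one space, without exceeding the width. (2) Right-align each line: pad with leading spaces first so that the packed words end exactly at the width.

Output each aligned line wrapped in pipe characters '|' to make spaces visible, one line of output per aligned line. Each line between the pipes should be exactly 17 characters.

Answer: | in or sky a they|
|        train sun|
|  architect metal|
| run you pharmacy|
|         absolute|

Derivation:
Line 1: ['in', 'or', 'sky', 'a', 'they'] (min_width=16, slack=1)
Line 2: ['train', 'sun'] (min_width=9, slack=8)
Line 3: ['architect', 'metal'] (min_width=15, slack=2)
Line 4: ['run', 'you', 'pharmacy'] (min_width=16, slack=1)
Line 5: ['absolute'] (min_width=8, slack=9)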